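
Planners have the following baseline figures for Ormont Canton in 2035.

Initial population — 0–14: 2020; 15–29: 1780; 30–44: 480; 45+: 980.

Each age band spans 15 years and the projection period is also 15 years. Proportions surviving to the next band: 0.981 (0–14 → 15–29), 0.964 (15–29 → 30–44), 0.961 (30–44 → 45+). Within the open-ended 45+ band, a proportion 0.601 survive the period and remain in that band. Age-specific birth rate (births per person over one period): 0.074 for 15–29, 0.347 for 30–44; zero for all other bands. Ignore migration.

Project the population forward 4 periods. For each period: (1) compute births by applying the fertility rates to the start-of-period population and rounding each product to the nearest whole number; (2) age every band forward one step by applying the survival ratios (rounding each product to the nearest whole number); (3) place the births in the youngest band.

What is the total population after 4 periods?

3724

Period 1:
Births: 1780 × 0.074 = 132  |  480 × 0.347 = 167 → 299
15–29: 2020 × 0.981 = 1982
30–44: 1780 × 0.964 = 1716
45+: 480 × 0.961 + 980 × 0.601 = 461 + 589 = 1050
Giving 299 / 1982 / 1716 / 1050.
Period 2:
Births: 1982 × 0.074 = 147  |  1716 × 0.347 = 595 → 742
15–29: 299 × 0.981 = 293
30–44: 1982 × 0.964 = 1911
45+: 1716 × 0.961 + 1050 × 0.601 = 1649 + 631 = 2280
Giving 742 / 293 / 1911 / 2280.
Period 3:
Births: 293 × 0.074 = 22  |  1911 × 0.347 = 663 → 685
15–29: 742 × 0.981 = 728
30–44: 293 × 0.964 = 282
45+: 1911 × 0.961 + 2280 × 0.601 = 1836 + 1370 = 3206
Giving 685 / 728 / 282 / 3206.
Period 4:
Births: 728 × 0.074 = 54  |  282 × 0.347 = 98 → 152
15–29: 685 × 0.981 = 672
30–44: 728 × 0.964 = 702
45+: 282 × 0.961 + 3206 × 0.601 = 271 + 1927 = 2198
Giving 152 / 672 / 702 / 2198.
Total after period 4: 152 + 672 + 702 + 2198 = 3724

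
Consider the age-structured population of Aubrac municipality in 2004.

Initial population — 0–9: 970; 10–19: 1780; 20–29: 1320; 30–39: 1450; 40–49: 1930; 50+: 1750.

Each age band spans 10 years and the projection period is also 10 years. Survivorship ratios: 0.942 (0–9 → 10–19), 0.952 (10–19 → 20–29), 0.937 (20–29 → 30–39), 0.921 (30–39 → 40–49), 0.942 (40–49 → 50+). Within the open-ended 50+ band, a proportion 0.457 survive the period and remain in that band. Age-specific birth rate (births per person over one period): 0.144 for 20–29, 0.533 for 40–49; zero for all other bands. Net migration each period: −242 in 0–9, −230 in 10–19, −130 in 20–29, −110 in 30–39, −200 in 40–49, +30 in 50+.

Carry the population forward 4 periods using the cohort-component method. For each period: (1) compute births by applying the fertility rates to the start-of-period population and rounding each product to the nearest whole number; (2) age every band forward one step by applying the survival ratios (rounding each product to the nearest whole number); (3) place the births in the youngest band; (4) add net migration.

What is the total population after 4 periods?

(Groups numbered youngest = 1 to oldest = 6.)
Period 1.
Births: 1320 * 0.144 = 190 ; 1930 * 0.533 = 1029 — total 1219
Group 2: 970 * 0.942 = 914
Group 3: 1780 * 0.952 = 1695
Group 4: 1320 * 0.937 = 1237
Group 5: 1450 * 0.921 = 1335
Group 6: 1930 * 0.942 + 1750 * 0.457 = 1818 + 800 = 2618
Net migration: Group 1 − 242 → 977; Group 2 − 230 → 684; Group 3 − 130 → 1565; Group 4 − 110 → 1127; Group 5 − 200 → 1135; Group 6 + 30 → 2648
Population now: 0–9=977, 10–19=684, 20–29=1565, 30–39=1127, 40–49=1135, 50+=2648
Period 2.
Births: 1565 * 0.144 = 225 ; 1135 * 0.533 = 605 — total 830
Group 2: 977 * 0.942 = 920
Group 3: 684 * 0.952 = 651
Group 4: 1565 * 0.937 = 1466
Group 5: 1127 * 0.921 = 1038
Group 6: 1135 * 0.942 + 2648 * 0.457 = 1069 + 1210 = 2279
Net migration: Group 1 − 242 → 588; Group 2 − 230 → 690; Group 3 − 130 → 521; Group 4 − 110 → 1356; Group 5 − 200 → 838; Group 6 + 30 → 2309
Population now: 0–9=588, 10–19=690, 20–29=521, 30–39=1356, 40–49=838, 50+=2309
Period 3.
Births: 521 * 0.144 = 75 ; 838 * 0.533 = 447 — total 522
Group 2: 588 * 0.942 = 554
Group 3: 690 * 0.952 = 657
Group 4: 521 * 0.937 = 488
Group 5: 1356 * 0.921 = 1249
Group 6: 838 * 0.942 + 2309 * 0.457 = 789 + 1055 = 1844
Net migration: Group 1 − 242 → 280; Group 2 − 230 → 324; Group 3 − 130 → 527; Group 4 − 110 → 378; Group 5 − 200 → 1049; Group 6 + 30 → 1874
Population now: 0–9=280, 10–19=324, 20–29=527, 30–39=378, 40–49=1049, 50+=1874
Period 4.
Births: 527 * 0.144 = 76 ; 1049 * 0.533 = 559 — total 635
Group 2: 280 * 0.942 = 264
Group 3: 324 * 0.952 = 308
Group 4: 527 * 0.937 = 494
Group 5: 378 * 0.921 = 348
Group 6: 1049 * 0.942 + 1874 * 0.457 = 988 + 856 = 1844
Net migration: Group 1 − 242 → 393; Group 2 − 230 → 34; Group 3 − 130 → 178; Group 4 − 110 → 384; Group 5 − 200 → 148; Group 6 + 30 → 1874
Population now: 0–9=393, 10–19=34, 20–29=178, 30–39=384, 40–49=148, 50+=1874
Total after period 4: 393 + 34 + 178 + 384 + 148 + 1874 = 3011

3011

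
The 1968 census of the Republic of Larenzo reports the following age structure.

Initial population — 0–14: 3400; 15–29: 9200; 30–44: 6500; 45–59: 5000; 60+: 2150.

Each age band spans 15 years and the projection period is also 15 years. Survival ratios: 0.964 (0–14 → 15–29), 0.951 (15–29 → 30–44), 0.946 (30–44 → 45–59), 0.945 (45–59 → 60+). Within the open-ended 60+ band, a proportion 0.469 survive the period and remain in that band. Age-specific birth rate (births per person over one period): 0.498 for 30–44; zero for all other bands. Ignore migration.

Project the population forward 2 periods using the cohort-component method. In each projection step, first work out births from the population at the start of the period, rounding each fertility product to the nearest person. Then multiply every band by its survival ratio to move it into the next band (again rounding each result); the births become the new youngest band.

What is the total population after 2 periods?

27371

Numbering the groups 1..5 from youngest to oldest:
Period 1:
Births: 6500 * 0.498 = 3237
Group 2: 3400 * 0.964 = 3278
Group 3: 9200 * 0.951 = 8749
Group 4: 6500 * 0.946 = 6149
Group 5: 5000 * 0.945 + 2150 * 0.469 = 4725 + 1008 = 5733
→ [3237, 3278, 8749, 6149, 5733]
Period 2:
Births: 8749 * 0.498 = 4357
Group 2: 3237 * 0.964 = 3120
Group 3: 3278 * 0.951 = 3117
Group 4: 8749 * 0.946 = 8277
Group 5: 6149 * 0.945 + 5733 * 0.469 = 5811 + 2689 = 8500
→ [4357, 3120, 3117, 8277, 8500]
Total after period 2: 4357 + 3120 + 3117 + 8277 + 8500 = 27371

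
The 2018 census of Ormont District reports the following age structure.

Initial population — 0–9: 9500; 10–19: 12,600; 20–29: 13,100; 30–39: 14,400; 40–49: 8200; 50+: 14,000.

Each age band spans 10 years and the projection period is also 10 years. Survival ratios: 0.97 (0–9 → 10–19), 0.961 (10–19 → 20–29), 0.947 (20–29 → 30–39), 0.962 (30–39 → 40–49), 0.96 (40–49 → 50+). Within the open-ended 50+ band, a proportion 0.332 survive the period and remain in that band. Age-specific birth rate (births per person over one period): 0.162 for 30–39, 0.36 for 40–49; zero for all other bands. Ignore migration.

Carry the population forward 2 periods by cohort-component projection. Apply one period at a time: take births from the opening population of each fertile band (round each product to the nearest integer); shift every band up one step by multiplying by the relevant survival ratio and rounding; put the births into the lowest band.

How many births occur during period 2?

Call the groups 1 to 6, youngest first.
Period 1.
Births: 14400 × 0.162 = 2333  |  8200 × 0.36 = 2952 ⇒ total 5285
Group 2: 9500 × 0.97 = 9215
Group 3: 12600 × 0.961 = 12109
Group 4: 13100 × 0.947 = 12406
Group 5: 14400 × 0.962 = 13853
Group 6: 8200 × 0.96 + 14000 × 0.332 = 7872 + 4648 = 12520
Giving 5285 / 9215 / 12109 / 12406 / 13853 / 12520.
Period 2.
Births: 12406 × 0.162 = 2010  |  13853 × 0.36 = 4987 ⇒ total 6997
Group 2: 5285 × 0.97 = 5126
Group 3: 9215 × 0.961 = 8856
Group 4: 12109 × 0.947 = 11467
Group 5: 12406 × 0.962 = 11935
Group 6: 13853 × 0.96 + 12520 × 0.332 = 13299 + 4157 = 17456
Giving 6997 / 5126 / 8856 / 11467 / 11935 / 17456.

6997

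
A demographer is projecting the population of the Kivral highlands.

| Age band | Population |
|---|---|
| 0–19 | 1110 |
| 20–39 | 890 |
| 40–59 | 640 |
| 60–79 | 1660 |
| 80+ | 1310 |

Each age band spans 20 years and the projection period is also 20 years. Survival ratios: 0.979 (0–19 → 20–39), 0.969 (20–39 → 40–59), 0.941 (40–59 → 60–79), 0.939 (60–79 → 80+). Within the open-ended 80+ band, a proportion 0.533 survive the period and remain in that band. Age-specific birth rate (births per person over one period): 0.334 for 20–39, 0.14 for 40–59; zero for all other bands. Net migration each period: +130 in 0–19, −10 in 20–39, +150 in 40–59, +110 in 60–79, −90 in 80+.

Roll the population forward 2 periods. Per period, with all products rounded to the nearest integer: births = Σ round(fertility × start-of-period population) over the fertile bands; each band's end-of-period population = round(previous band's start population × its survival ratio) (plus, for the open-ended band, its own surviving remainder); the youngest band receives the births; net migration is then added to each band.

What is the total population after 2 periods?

5118

Period 1.
Births: 890 × 0.334 = 297 ; 640 × 0.14 = 90 → total 387
20–39: 1110 × 0.979 = 1087
40–59: 890 × 0.969 = 862
60–79: 640 × 0.941 = 602
80+: 1660 × 0.939 + 1310 × 0.533 = 1559 + 698 = 2257
Net migration: 0–19 + 130 → 517; 20–39 − 10 → 1077; 40–59 + 150 → 1012; 60–79 + 110 → 712; 80+ − 90 → 2167
→ [517, 1077, 1012, 712, 2167]
Period 2.
Births: 1077 × 0.334 = 360 ; 1012 × 0.14 = 142 → total 502
20–39: 517 × 0.979 = 506
40–59: 1077 × 0.969 = 1044
60–79: 1012 × 0.941 = 952
80+: 712 × 0.939 + 2167 × 0.533 = 669 + 1155 = 1824
Net migration: 0–19 + 130 → 632; 20–39 − 10 → 496; 40–59 + 150 → 1194; 60–79 + 110 → 1062; 80+ − 90 → 1734
→ [632, 496, 1194, 1062, 1734]
Total after period 2: 632 + 496 + 1194 + 1062 + 1734 = 5118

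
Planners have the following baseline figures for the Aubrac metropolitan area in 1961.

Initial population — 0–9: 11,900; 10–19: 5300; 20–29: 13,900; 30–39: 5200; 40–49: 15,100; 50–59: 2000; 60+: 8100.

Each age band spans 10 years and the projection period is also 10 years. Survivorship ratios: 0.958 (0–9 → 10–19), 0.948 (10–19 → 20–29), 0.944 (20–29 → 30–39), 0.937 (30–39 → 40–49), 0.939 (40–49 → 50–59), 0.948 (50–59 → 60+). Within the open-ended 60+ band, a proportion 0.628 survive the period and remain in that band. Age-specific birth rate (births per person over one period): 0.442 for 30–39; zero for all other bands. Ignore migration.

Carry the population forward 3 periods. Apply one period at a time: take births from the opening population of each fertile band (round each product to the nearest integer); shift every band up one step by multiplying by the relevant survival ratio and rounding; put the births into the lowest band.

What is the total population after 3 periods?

51462

Let group 1 be 0–9 through group 7 = 60+.
Period 1:
Births: 5200 × 0.442 = 2298
Group 2: 11900 × 0.958 = 11400
Group 3: 5300 × 0.948 = 5024
Group 4: 13900 × 0.944 = 13122
Group 5: 5200 × 0.937 = 4872
Group 6: 15100 × 0.939 = 14179
Group 7: 2000 × 0.948 + 8100 × 0.628 = 1896 + 5087 = 6983
End of period: [2298, 11400, 5024, 13122, 4872, 14179, 6983]
Period 2:
Births: 13122 × 0.442 = 5800
Group 2: 2298 × 0.958 = 2201
Group 3: 11400 × 0.948 = 10807
Group 4: 5024 × 0.944 = 4743
Group 5: 13122 × 0.937 = 12295
Group 6: 4872 × 0.939 = 4575
Group 7: 14179 × 0.948 + 6983 × 0.628 = 13442 + 4385 = 17827
End of period: [5800, 2201, 10807, 4743, 12295, 4575, 17827]
Period 3:
Births: 4743 × 0.442 = 2096
Group 2: 5800 × 0.958 = 5556
Group 3: 2201 × 0.948 = 2087
Group 4: 10807 × 0.944 = 10202
Group 5: 4743 × 0.937 = 4444
Group 6: 12295 × 0.939 = 11545
Group 7: 4575 × 0.948 + 17827 × 0.628 = 4337 + 11195 = 15532
End of period: [2096, 5556, 2087, 10202, 4444, 11545, 15532]
Total after period 3: 2096 + 5556 + 2087 + 10202 + 4444 + 11545 + 15532 = 51462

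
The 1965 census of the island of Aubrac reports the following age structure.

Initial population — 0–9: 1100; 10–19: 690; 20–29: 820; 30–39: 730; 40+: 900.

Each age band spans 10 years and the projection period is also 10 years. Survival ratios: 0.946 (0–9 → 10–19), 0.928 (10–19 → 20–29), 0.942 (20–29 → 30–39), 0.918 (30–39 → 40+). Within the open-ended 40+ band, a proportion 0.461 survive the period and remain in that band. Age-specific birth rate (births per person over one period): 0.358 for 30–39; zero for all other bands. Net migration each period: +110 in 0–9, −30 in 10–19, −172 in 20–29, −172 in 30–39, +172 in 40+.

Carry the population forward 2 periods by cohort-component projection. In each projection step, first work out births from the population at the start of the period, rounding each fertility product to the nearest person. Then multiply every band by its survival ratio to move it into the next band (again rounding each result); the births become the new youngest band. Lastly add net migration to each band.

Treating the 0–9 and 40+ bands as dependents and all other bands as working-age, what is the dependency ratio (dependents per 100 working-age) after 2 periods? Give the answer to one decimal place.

Numbering the groups 1..5 from youngest to oldest:
Period 1.
Births: 730 × 0.358 = 261
Group 2: 1100 × 0.946 = 1041
Group 3: 690 × 0.928 = 640
Group 4: 820 × 0.942 = 772
Group 5: 730 × 0.918 + 900 × 0.461 = 670 + 415 = 1085
Net migration: Group 1 + 110 → 371; Group 2 − 30 → 1011; Group 3 − 172 → 468; Group 4 − 172 → 600; Group 5 + 172 → 1257
Population now: 0–9=371, 10–19=1011, 20–29=468, 30–39=600, 40+=1257
Period 2.
Births: 600 × 0.358 = 215
Group 2: 371 × 0.946 = 351
Group 3: 1011 × 0.928 = 938
Group 4: 468 × 0.942 = 441
Group 5: 600 × 0.918 + 1257 × 0.461 = 551 + 579 = 1130
Net migration: Group 1 + 110 → 325; Group 2 − 30 → 321; Group 3 − 172 → 766; Group 4 − 172 → 269; Group 5 + 172 → 1302
Population now: 0–9=325, 10–19=321, 20–29=766, 30–39=269, 40+=1302
Dependents (band 0–9 + band 40+) = 325 + 1302 = 1627; working-age = 1356; ratio = 1627/1356 × 100 = 120.0

120.0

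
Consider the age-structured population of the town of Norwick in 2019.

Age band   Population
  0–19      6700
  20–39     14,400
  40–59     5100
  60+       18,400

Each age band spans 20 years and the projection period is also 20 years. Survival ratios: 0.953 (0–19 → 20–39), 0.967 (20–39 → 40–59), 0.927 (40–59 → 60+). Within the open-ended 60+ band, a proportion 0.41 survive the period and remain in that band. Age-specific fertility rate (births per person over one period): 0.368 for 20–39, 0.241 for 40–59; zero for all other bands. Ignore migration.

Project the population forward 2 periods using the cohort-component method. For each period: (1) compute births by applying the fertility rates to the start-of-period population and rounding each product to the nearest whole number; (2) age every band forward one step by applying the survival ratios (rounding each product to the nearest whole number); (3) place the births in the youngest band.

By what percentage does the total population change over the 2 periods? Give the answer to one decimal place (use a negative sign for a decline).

Period 1.
Births: 14400 * 0.368 = 5299, 5100 * 0.241 = 1229 → 6528
20–39: 6700 * 0.953 = 6385
40–59: 14400 * 0.967 = 13925
60+: 5100 * 0.927 + 18400 * 0.41 = 4728 + 7544 = 12272
End of period: [6528, 6385, 13925, 12272]
Period 2.
Births: 6385 * 0.368 = 2350, 13925 * 0.241 = 3356 → 5706
20–39: 6528 * 0.953 = 6221
40–59: 6385 * 0.967 = 6174
60+: 13925 * 0.927 + 12272 * 0.41 = 12908 + 5032 = 17940
End of period: [5706, 6221, 6174, 17940]
Total: 44600 → 36041; change = -8559; percentage change = -19.2%

-19.2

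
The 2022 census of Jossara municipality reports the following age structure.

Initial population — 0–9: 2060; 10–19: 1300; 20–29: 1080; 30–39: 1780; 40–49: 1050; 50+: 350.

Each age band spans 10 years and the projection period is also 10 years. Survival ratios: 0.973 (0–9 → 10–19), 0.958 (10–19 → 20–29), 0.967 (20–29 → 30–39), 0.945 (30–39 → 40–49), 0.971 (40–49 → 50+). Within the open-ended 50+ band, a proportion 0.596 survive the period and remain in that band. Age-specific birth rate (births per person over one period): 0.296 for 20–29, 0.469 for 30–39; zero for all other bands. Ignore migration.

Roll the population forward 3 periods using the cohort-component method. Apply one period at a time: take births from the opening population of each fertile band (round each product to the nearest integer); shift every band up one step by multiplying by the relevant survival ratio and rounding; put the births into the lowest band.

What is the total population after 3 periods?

After projecting period 1:
Births: 1080 × 0.296 = 320  |  1780 × 0.469 = 835 → 1155
10–19: 2060 × 0.973 = 2004
20–29: 1300 × 0.958 = 1245
30–39: 1080 × 0.967 = 1044
40–49: 1780 × 0.945 = 1682
50+: 1050 × 0.971 + 350 × 0.596 = 1020 + 209 = 1229
→ [1155, 2004, 1245, 1044, 1682, 1229]
After projecting period 2:
Births: 1245 × 0.296 = 369  |  1044 × 0.469 = 490 → 859
10–19: 1155 × 0.973 = 1124
20–29: 2004 × 0.958 = 1920
30–39: 1245 × 0.967 = 1204
40–49: 1044 × 0.945 = 987
50+: 1682 × 0.971 + 1229 × 0.596 = 1633 + 732 = 2365
→ [859, 1124, 1920, 1204, 987, 2365]
After projecting period 3:
Births: 1920 × 0.296 = 568  |  1204 × 0.469 = 565 → 1133
10–19: 859 × 0.973 = 836
20–29: 1124 × 0.958 = 1077
30–39: 1920 × 0.967 = 1857
40–49: 1204 × 0.945 = 1138
50+: 987 × 0.971 + 2365 × 0.596 = 958 + 1410 = 2368
→ [1133, 836, 1077, 1857, 1138, 2368]
Total after period 3: 1133 + 836 + 1077 + 1857 + 1138 + 2368 = 8409

8409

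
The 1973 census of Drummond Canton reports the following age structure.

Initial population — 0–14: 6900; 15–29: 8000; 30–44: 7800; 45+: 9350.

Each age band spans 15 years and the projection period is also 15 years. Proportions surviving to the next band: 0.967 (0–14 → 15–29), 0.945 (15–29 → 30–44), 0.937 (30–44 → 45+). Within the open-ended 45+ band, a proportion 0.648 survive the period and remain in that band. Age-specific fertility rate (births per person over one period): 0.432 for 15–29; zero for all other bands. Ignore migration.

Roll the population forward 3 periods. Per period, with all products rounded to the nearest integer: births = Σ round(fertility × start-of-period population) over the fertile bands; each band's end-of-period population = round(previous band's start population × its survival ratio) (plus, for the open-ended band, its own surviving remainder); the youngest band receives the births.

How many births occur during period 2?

(Groups numbered youngest = 1 to oldest = 4.)
Period 1:
Births: 8000 × 0.432 = 3456
Group 2: 6900 × 0.967 = 6672
Group 3: 8000 × 0.945 = 7560
Group 4: 7800 × 0.937 + 9350 × 0.648 = 7309 + 6059 = 13368
End of period: [3456, 6672, 7560, 13368]
Period 2:
Births: 6672 × 0.432 = 2882
Group 2: 3456 × 0.967 = 3342
Group 3: 6672 × 0.945 = 6305
Group 4: 7560 × 0.937 + 13368 × 0.648 = 7084 + 8662 = 15746
End of period: [2882, 3342, 6305, 15746]

2882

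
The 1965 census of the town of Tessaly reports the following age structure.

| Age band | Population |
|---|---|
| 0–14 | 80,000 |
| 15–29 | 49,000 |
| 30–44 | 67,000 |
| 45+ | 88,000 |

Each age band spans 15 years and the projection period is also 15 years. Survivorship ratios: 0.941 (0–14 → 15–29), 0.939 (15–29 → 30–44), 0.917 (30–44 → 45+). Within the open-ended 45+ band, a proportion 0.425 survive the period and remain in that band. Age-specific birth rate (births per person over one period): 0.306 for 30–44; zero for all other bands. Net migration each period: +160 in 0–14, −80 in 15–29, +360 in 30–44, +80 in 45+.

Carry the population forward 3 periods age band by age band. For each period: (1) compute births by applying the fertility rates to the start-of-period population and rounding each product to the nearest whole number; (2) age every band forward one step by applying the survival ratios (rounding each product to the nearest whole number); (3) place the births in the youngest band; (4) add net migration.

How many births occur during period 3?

(Groups numbered youngest = 1 to oldest = 4.)
— Period 1 —
Births: 67000 * 0.306 = 20502
Group 2: 80000 * 0.941 = 75280
Group 3: 49000 * 0.939 = 46011
Group 4: 67000 * 0.917 + 88000 * 0.425 = 61439 + 37400 = 98839
Net migration: Group 1 + 160 → 20662; Group 2 − 80 → 75200; Group 3 + 360 → 46371; Group 4 + 80 → 98919
Population now: 0–14=20662, 15–29=75200, 30–44=46371, 45+=98919
— Period 2 —
Births: 46371 * 0.306 = 14190
Group 2: 20662 * 0.941 = 19443
Group 3: 75200 * 0.939 = 70613
Group 4: 46371 * 0.917 + 98919 * 0.425 = 42522 + 42041 = 84563
Net migration: Group 1 + 160 → 14350; Group 2 − 80 → 19363; Group 3 + 360 → 70973; Group 4 + 80 → 84643
Population now: 0–14=14350, 15–29=19363, 30–44=70973, 45+=84643
— Period 3 —
Births: 70973 * 0.306 = 21718
Group 2: 14350 * 0.941 = 13503
Group 3: 19363 * 0.939 = 18182
Group 4: 70973 * 0.917 + 84643 * 0.425 = 65082 + 35973 = 101055
Net migration: Group 1 + 160 → 21878; Group 2 − 80 → 13423; Group 3 + 360 → 18542; Group 4 + 80 → 101135
Population now: 0–14=21878, 15–29=13423, 30–44=18542, 45+=101135

21718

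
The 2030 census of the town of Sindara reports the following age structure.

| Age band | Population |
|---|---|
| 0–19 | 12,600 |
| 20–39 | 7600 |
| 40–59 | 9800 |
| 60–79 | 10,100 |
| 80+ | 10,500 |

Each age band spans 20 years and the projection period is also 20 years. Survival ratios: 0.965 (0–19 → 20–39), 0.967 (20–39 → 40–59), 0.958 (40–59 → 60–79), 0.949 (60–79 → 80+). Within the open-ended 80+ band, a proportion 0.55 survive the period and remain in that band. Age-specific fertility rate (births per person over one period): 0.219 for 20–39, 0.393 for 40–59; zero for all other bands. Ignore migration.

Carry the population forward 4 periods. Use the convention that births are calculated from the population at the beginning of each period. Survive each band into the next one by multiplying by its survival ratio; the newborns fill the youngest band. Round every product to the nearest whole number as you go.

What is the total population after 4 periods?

Let band 1 be 0–19 through band 5 = 80+.
Period 1:
Births: 7600 * 0.219 = 1664, 9800 * 0.393 = 3851 → 5515
Band 2: 12600 * 0.965 = 12159
Band 3: 7600 * 0.967 = 7349
Band 4: 9800 * 0.958 = 9388
Band 5: 10100 * 0.949 + 10500 * 0.55 = 9585 + 5775 = 15360
Giving 5515 / 12159 / 7349 / 9388 / 15360.
Period 2:
Births: 12159 * 0.219 = 2663, 7349 * 0.393 = 2888 → 5551
Band 2: 5515 * 0.965 = 5322
Band 3: 12159 * 0.967 = 11758
Band 4: 7349 * 0.958 = 7040
Band 5: 9388 * 0.949 + 15360 * 0.55 = 8909 + 8448 = 17357
Giving 5551 / 5322 / 11758 / 7040 / 17357.
Period 3:
Births: 5322 * 0.219 = 1166, 11758 * 0.393 = 4621 → 5787
Band 2: 5551 * 0.965 = 5357
Band 3: 5322 * 0.967 = 5146
Band 4: 11758 * 0.958 = 11264
Band 5: 7040 * 0.949 + 17357 * 0.55 = 6681 + 9546 = 16227
Giving 5787 / 5357 / 5146 / 11264 / 16227.
Period 4:
Births: 5357 * 0.219 = 1173, 5146 * 0.393 = 2022 → 3195
Band 2: 5787 * 0.965 = 5584
Band 3: 5357 * 0.967 = 5180
Band 4: 5146 * 0.958 = 4930
Band 5: 11264 * 0.949 + 16227 * 0.55 = 10690 + 8925 = 19615
Giving 3195 / 5584 / 5180 / 4930 / 19615.
Total after period 4: 3195 + 5584 + 5180 + 4930 + 19615 = 38504

38504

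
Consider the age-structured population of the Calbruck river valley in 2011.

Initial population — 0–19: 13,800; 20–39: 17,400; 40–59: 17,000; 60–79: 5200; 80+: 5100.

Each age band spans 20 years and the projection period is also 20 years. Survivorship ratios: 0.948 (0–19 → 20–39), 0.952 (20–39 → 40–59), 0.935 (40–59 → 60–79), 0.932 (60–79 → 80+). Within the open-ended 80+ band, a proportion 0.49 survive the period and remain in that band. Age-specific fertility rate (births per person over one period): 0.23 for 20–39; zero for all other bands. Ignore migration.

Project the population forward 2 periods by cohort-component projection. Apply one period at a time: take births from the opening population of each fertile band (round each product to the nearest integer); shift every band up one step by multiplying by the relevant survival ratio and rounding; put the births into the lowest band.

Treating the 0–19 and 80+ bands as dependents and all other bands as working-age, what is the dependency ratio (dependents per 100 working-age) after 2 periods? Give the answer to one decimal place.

67.5

(Groups numbered youngest = 1 to oldest = 5.)
— Period 1 —
Births: 17400 × 0.23 = 4002
Group 2: 13800 × 0.948 = 13082
Group 3: 17400 × 0.952 = 16565
Group 4: 17000 × 0.935 = 15895
Group 5: 5200 × 0.932 + 5100 × 0.49 = 4846 + 2499 = 7345
→ [4002, 13082, 16565, 15895, 7345]
— Period 2 —
Births: 13082 × 0.23 = 3009
Group 2: 4002 × 0.948 = 3794
Group 3: 13082 × 0.952 = 12454
Group 4: 16565 × 0.935 = 15488
Group 5: 15895 × 0.932 + 7345 × 0.49 = 14814 + 3599 = 18413
→ [3009, 3794, 12454, 15488, 18413]
Dependents (band 0–19 + band 80+) = 3009 + 18413 = 21422; working-age = 31736; ratio = 21422/31736 × 100 = 67.5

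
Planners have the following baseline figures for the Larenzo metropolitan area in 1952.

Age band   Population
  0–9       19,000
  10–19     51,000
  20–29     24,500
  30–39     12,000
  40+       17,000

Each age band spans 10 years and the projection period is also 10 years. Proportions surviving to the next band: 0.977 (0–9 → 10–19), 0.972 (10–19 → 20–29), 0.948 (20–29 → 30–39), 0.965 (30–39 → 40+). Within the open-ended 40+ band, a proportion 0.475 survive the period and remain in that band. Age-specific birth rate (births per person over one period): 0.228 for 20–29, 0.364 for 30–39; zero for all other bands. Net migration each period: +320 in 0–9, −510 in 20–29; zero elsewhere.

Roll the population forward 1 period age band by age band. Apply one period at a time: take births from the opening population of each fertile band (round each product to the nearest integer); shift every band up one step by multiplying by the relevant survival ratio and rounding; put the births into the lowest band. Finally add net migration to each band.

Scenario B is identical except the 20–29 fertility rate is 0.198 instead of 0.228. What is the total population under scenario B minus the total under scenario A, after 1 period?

-735

[period 1]
Births: 24500 × 0.228 = 5586, 12000 × 0.364 = 4368 ⇒ total 9954
10–19: 19000 × 0.977 = 18563
20–29: 51000 × 0.972 = 49572
30–39: 24500 × 0.948 = 23226
40+: 12000 × 0.965 + 17000 × 0.475 = 11580 + 8075 = 19655
Net migration: 0–9 + 320 → 10274; 20–29 − 510 → 49062
Giving 10274 / 18563 / 49062 / 23226 / 19655.
Scenario A total after 1 period: 120780
Scenario B projection —
[period 1]
Births: 24500 × 0.198 = 4851, 12000 × 0.364 = 4368 ⇒ total 9219
10–19: 19000 × 0.977 = 18563
20–29: 51000 × 0.972 = 49572
30–39: 24500 × 0.948 = 23226
40+: 12000 × 0.965 + 17000 × 0.475 = 11580 + 8075 = 19655
Net migration: 0–9 + 320 → 9539; 20–29 − 510 → 49062
Giving 9539 / 18563 / 49062 / 23226 / 19655.
Scenario B total after 1 period: 120045
Difference B − A = 120045 − 120780 = -735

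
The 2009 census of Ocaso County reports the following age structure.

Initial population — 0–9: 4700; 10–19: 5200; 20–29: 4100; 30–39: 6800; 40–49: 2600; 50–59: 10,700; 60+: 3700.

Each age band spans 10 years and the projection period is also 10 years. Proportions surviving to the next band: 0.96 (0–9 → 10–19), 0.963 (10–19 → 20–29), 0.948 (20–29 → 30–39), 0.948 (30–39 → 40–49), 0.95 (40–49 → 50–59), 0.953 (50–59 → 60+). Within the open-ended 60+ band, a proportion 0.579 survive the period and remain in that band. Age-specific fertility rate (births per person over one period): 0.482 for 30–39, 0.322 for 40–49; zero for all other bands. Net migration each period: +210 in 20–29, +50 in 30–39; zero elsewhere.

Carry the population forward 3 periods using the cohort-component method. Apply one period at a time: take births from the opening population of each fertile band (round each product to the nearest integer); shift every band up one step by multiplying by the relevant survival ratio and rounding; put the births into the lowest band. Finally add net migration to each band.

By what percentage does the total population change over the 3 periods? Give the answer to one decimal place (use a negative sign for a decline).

Call the groups 1 to 7, youngest first.
After projecting period 1:
Births: 6800 × 0.482 = 3278 ; 2600 × 0.322 = 837 ⇒ total 4115
Group 2: 4700 × 0.96 = 4512
Group 3: 5200 × 0.963 = 5008
Group 4: 4100 × 0.948 = 3887
Group 5: 6800 × 0.948 = 6446
Group 6: 2600 × 0.95 = 2470
Group 7: 10700 × 0.953 + 3700 × 0.579 = 10197 + 2142 = 12339
Net migration: Group 3 + 210 → 5218; Group 4 + 50 → 3937
Population now: 0–9=4115, 10–19=4512, 20–29=5218, 30–39=3937, 40–49=6446, 50–59=2470, 60+=12339
After projecting period 2:
Births: 3937 × 0.482 = 1898 ; 6446 × 0.322 = 2076 ⇒ total 3974
Group 2: 4115 × 0.96 = 3950
Group 3: 4512 × 0.963 = 4345
Group 4: 5218 × 0.948 = 4947
Group 5: 3937 × 0.948 = 3732
Group 6: 6446 × 0.95 = 6124
Group 7: 2470 × 0.953 + 12339 × 0.579 = 2354 + 7144 = 9498
Net migration: Group 3 + 210 → 4555; Group 4 + 50 → 4997
Population now: 0–9=3974, 10–19=3950, 20–29=4555, 30–39=4997, 40–49=3732, 50–59=6124, 60+=9498
After projecting period 3:
Births: 4997 × 0.482 = 2409 ; 3732 × 0.322 = 1202 ⇒ total 3611
Group 2: 3974 × 0.96 = 3815
Group 3: 3950 × 0.963 = 3804
Group 4: 4555 × 0.948 = 4318
Group 5: 4997 × 0.948 = 4737
Group 6: 3732 × 0.95 = 3545
Group 7: 6124 × 0.953 + 9498 × 0.579 = 5836 + 5499 = 11335
Net migration: Group 3 + 210 → 4014; Group 4 + 50 → 4368
Population now: 0–9=3611, 10–19=3815, 20–29=4014, 30–39=4368, 40–49=4737, 50–59=3545, 60+=11335
Total: 37800 → 35425; change = -2375; percentage change = -6.3%

-6.3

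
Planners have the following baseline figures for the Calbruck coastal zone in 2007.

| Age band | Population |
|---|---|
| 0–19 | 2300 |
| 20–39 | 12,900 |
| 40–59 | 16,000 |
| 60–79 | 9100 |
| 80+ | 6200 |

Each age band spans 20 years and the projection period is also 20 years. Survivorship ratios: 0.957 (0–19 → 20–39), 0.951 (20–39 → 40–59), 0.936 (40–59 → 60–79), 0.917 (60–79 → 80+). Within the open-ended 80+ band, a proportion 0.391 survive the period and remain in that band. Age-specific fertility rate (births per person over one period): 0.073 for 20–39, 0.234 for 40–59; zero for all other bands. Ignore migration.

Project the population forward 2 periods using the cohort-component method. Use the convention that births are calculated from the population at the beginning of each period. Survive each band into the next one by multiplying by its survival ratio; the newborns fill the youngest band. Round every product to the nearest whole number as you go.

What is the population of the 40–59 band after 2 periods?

Let group 1 be 0–19 through group 5 = 80+.
[period 1]
Births: 12900 × 0.073 = 942 ; 16000 × 0.234 = 3744 → total 4686
Group 2: 2300 × 0.957 = 2201
Group 3: 12900 × 0.951 = 12268
Group 4: 16000 × 0.936 = 14976
Group 5: 9100 × 0.917 + 6200 × 0.391 = 8345 + 2424 = 10769
End of period: [4686, 2201, 12268, 14976, 10769]
[period 2]
Births: 2201 × 0.073 = 161 ; 12268 × 0.234 = 2871 → total 3032
Group 2: 4686 × 0.957 = 4485
Group 3: 2201 × 0.951 = 2093
Group 4: 12268 × 0.936 = 11483
Group 5: 14976 × 0.917 + 10769 × 0.391 = 13733 + 4211 = 17944
End of period: [3032, 4485, 2093, 11483, 17944]

2093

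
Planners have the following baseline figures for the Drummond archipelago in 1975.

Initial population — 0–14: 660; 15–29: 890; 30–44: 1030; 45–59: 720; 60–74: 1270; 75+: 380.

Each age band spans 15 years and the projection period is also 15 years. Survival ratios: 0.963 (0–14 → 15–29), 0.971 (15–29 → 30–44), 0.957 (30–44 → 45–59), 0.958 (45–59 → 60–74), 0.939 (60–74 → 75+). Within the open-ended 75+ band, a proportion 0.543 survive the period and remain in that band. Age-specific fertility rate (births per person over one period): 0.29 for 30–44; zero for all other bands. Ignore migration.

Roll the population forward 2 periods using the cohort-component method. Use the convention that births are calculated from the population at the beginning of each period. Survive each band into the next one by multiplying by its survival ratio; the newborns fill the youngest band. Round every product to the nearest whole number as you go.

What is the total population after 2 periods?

(Bands numbered youngest = 1 to oldest = 6.)
— Period 1 —
Births: 1030 × 0.29 = 299
Band 2: 660 × 0.963 = 636
Band 3: 890 × 0.971 = 864
Band 4: 1030 × 0.957 = 986
Band 5: 720 × 0.958 = 690
Band 6: 1270 × 0.939 + 380 × 0.543 = 1193 + 206 = 1399
→ [299, 636, 864, 986, 690, 1399]
— Period 2 —
Births: 864 × 0.29 = 251
Band 2: 299 × 0.963 = 288
Band 3: 636 × 0.971 = 618
Band 4: 864 × 0.957 = 827
Band 5: 986 × 0.958 = 945
Band 6: 690 × 0.939 + 1399 × 0.543 = 648 + 760 = 1408
→ [251, 288, 618, 827, 945, 1408]
Total after period 2: 251 + 288 + 618 + 827 + 945 + 1408 = 4337

4337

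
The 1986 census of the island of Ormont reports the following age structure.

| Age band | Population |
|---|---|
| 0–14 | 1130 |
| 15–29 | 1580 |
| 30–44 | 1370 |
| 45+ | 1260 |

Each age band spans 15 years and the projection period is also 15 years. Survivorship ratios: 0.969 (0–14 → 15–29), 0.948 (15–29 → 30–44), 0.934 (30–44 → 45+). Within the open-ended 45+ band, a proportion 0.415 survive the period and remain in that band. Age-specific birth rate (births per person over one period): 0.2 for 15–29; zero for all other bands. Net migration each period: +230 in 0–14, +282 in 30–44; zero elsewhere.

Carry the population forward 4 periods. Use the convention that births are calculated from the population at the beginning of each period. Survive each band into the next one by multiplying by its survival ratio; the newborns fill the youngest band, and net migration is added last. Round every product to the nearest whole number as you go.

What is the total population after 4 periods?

Numbering the bands 1..4 from youngest to oldest:
— Period 1 —
Births: 1580 × 0.2 = 316
Band 2: 1130 × 0.969 = 1095
Band 3: 1580 × 0.948 = 1498
Band 4: 1370 × 0.934 + 1260 × 0.415 = 1280 + 523 = 1803
Net migration: Band 1 + 230 → 546; Band 3 + 282 → 1780
→ [546, 1095, 1780, 1803]
— Period 2 —
Births: 1095 × 0.2 = 219
Band 2: 546 × 0.969 = 529
Band 3: 1095 × 0.948 = 1038
Band 4: 1780 × 0.934 + 1803 × 0.415 = 1663 + 748 = 2411
Net migration: Band 1 + 230 → 449; Band 3 + 282 → 1320
→ [449, 529, 1320, 2411]
— Period 3 —
Births: 529 × 0.2 = 106
Band 2: 449 × 0.969 = 435
Band 3: 529 × 0.948 = 501
Band 4: 1320 × 0.934 + 2411 × 0.415 = 1233 + 1001 = 2234
Net migration: Band 1 + 230 → 336; Band 3 + 282 → 783
→ [336, 435, 783, 2234]
— Period 4 —
Births: 435 × 0.2 = 87
Band 2: 336 × 0.969 = 326
Band 3: 435 × 0.948 = 412
Band 4: 783 × 0.934 + 2234 × 0.415 = 731 + 927 = 1658
Net migration: Band 1 + 230 → 317; Band 3 + 282 → 694
→ [317, 326, 694, 1658]
Total after period 4: 317 + 326 + 694 + 1658 = 2995

2995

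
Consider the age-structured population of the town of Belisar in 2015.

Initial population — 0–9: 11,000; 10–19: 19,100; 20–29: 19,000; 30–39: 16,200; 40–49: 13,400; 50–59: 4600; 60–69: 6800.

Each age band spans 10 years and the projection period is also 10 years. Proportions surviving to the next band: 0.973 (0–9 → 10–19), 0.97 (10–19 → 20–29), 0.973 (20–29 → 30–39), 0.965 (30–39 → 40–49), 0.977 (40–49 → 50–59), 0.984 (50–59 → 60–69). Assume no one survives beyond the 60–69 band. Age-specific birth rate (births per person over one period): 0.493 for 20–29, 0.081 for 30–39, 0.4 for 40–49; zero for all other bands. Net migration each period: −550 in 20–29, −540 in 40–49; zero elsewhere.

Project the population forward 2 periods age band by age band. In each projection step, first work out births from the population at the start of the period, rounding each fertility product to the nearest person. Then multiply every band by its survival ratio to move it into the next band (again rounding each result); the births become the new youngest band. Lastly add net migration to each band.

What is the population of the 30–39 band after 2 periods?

After projecting period 1:
Births: 19000 × 0.493 = 9367  |  16200 × 0.081 = 1312  |  13400 × 0.4 = 5360 → total 16039
10–19: 11000 × 0.973 = 10703
20–29: 19100 × 0.97 = 18527
30–39: 19000 × 0.973 = 18487
40–49: 16200 × 0.965 = 15633
50–59: 13400 × 0.977 = 13092
60–69: 4600 × 0.984 = 4526
Net migration: 20–29 − 550 → 17977; 40–49 − 540 → 15093
Giving 16039 / 10703 / 17977 / 18487 / 15093 / 13092 / 4526.
After projecting period 2:
Births: 17977 × 0.493 = 8863  |  18487 × 0.081 = 1497  |  15093 × 0.4 = 6037 → total 16397
10–19: 16039 × 0.973 = 15606
20–29: 10703 × 0.97 = 10382
30–39: 17977 × 0.973 = 17492
40–49: 18487 × 0.965 = 17840
50–59: 15093 × 0.977 = 14746
60–69: 13092 × 0.984 = 12883
Net migration: 20–29 − 550 → 9832; 40–49 − 540 → 17300
Giving 16397 / 15606 / 9832 / 17492 / 17300 / 14746 / 12883.

17492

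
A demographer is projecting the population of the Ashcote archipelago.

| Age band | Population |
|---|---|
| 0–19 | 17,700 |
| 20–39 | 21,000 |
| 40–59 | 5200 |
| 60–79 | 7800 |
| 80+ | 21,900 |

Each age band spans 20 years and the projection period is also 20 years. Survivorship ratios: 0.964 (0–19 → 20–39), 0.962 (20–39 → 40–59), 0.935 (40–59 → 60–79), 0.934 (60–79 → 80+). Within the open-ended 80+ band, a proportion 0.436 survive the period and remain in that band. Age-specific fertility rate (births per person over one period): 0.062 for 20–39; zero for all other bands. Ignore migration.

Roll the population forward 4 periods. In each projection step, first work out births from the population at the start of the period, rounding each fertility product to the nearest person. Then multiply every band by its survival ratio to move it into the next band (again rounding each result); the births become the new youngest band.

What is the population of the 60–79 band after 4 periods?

1129

Numbering the groups 1..5 from youngest to oldest:
[period 1]
Births: 21000 × 0.062 = 1302
Group 2: 17700 × 0.964 = 17063
Group 3: 21000 × 0.962 = 20202
Group 4: 5200 × 0.935 = 4862
Group 5: 7800 × 0.934 + 21900 × 0.436 = 7285 + 9548 = 16833
Population now: 0–19=1302, 20–39=17063, 40–59=20202, 60–79=4862, 80+=16833
[period 2]
Births: 17063 × 0.062 = 1058
Group 2: 1302 × 0.964 = 1255
Group 3: 17063 × 0.962 = 16415
Group 4: 20202 × 0.935 = 18889
Group 5: 4862 × 0.934 + 16833 × 0.436 = 4541 + 7339 = 11880
Population now: 0–19=1058, 20–39=1255, 40–59=16415, 60–79=18889, 80+=11880
[period 3]
Births: 1255 × 0.062 = 78
Group 2: 1058 × 0.964 = 1020
Group 3: 1255 × 0.962 = 1207
Group 4: 16415 × 0.935 = 15348
Group 5: 18889 × 0.934 + 11880 × 0.436 = 17642 + 5180 = 22822
Population now: 0–19=78, 20–39=1020, 40–59=1207, 60–79=15348, 80+=22822
[period 4]
Births: 1020 × 0.062 = 63
Group 2: 78 × 0.964 = 75
Group 3: 1020 × 0.962 = 981
Group 4: 1207 × 0.935 = 1129
Group 5: 15348 × 0.934 + 22822 × 0.436 = 14335 + 9950 = 24285
Population now: 0–19=63, 20–39=75, 40–59=981, 60–79=1129, 80+=24285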